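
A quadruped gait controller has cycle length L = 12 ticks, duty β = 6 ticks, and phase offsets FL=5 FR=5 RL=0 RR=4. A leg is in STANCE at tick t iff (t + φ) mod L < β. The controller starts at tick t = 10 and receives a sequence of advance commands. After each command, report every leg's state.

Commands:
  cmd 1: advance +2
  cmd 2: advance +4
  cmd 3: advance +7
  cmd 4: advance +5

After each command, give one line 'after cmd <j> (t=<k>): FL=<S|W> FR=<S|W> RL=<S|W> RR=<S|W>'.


after cmd 1 (t=12): FL=S FR=S RL=S RR=S
after cmd 2 (t=16): FL=W FR=W RL=S RR=W
after cmd 3 (t=23): FL=S FR=S RL=W RR=S
after cmd 4 (t=28): FL=W FR=W RL=S RR=W

start t=10: FL=S FR=S RL=W RR=S
cmd 1: advance +2 → t=12, phase=(5,5,0,4) → FL=S FR=S RL=S RR=S
cmd 2: advance +4 → t=16, phase=(9,9,4,8) → FL=W FR=W RL=S RR=W
cmd 3: advance +7 → t=23, phase=(4,4,11,3) → FL=S FR=S RL=W RR=S
cmd 4: advance +5 → t=28, phase=(9,9,4,8) → FL=W FR=W RL=S RR=W


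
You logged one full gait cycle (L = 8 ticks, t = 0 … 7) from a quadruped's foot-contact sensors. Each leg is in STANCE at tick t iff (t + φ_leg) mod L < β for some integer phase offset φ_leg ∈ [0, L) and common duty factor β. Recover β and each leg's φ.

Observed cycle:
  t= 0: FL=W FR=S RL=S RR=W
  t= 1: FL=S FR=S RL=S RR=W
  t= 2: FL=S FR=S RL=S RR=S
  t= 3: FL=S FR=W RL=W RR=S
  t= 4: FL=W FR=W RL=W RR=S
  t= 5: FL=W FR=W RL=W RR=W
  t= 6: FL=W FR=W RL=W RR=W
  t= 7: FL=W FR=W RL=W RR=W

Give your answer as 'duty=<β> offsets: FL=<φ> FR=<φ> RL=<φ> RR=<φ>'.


duty=3 offsets: FL=7 FR=0 RL=0 RR=6

duty β = stance ticks per leg = 3
FL: stance ticks = 3; W→S at t=1 → φ=7
FR: stance ticks = 3; W→S at t=0 → φ=0
RL: stance ticks = 3; W→S at t=0 → φ=0
RR: stance ticks = 3; W→S at t=2 → φ=6


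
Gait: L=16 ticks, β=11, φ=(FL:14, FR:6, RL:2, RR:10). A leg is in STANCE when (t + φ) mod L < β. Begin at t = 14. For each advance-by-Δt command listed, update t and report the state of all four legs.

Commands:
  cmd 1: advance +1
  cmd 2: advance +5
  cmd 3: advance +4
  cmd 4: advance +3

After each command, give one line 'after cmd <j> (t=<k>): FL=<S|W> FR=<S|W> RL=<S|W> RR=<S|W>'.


after cmd 1 (t=15): FL=W FR=S RL=S RR=S
after cmd 2 (t=20): FL=S FR=S RL=S RR=W
after cmd 3 (t=24): FL=S FR=W RL=S RR=S
after cmd 4 (t=27): FL=S FR=S RL=W RR=S

start t=14: FL=W FR=S RL=S RR=S
cmd 1: advance +1 → t=15, phase=(13,5,1,9) → FL=W FR=S RL=S RR=S
cmd 2: advance +5 → t=20, phase=(2,10,6,14) → FL=S FR=S RL=S RR=W
cmd 3: advance +4 → t=24, phase=(6,14,10,2) → FL=S FR=W RL=S RR=S
cmd 4: advance +3 → t=27, phase=(9,1,13,5) → FL=S FR=S RL=W RR=S


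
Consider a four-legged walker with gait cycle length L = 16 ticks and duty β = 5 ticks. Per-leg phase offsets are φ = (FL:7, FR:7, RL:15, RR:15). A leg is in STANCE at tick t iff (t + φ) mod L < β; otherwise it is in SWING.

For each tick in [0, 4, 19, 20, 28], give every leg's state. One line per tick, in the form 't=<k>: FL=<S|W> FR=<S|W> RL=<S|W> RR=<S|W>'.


t=0: phase=(7,7,15,15) vs β=5 → FL=W FR=W RL=W RR=W
t=4: phase=(11,11,3,3) vs β=5 → FL=W FR=W RL=S RR=S
t=19: phase=(10,10,2,2) vs β=5 → FL=W FR=W RL=S RR=S
t=20: phase=(11,11,3,3) vs β=5 → FL=W FR=W RL=S RR=S
t=28: phase=(3,3,11,11) vs β=5 → FL=S FR=S RL=W RR=W

t=0: FL=W FR=W RL=W RR=W
t=4: FL=W FR=W RL=S RR=S
t=19: FL=W FR=W RL=S RR=S
t=20: FL=W FR=W RL=S RR=S
t=28: FL=S FR=S RL=W RR=W


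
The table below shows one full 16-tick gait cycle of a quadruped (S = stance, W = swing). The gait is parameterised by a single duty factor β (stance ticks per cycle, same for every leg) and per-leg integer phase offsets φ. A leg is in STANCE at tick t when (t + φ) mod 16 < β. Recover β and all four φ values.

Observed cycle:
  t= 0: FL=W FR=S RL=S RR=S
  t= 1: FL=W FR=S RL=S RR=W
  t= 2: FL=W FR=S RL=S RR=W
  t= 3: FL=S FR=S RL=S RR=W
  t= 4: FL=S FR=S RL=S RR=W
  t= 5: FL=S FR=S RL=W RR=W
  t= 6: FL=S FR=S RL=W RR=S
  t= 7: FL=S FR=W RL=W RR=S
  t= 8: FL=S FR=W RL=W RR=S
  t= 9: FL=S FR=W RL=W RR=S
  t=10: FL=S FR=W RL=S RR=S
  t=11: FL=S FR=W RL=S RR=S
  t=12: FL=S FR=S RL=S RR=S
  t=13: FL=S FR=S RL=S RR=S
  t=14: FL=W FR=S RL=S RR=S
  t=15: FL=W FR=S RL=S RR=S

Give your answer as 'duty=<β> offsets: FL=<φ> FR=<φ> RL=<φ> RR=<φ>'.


duty=11 offsets: FL=13 FR=4 RL=6 RR=10

duty β = stance ticks per leg = 11
FL: stance ticks = 11; W→S at t=3 → φ=13
FR: stance ticks = 11; W→S at t=12 → φ=4
RL: stance ticks = 11; W→S at t=10 → φ=6
RR: stance ticks = 11; W→S at t=6 → φ=10


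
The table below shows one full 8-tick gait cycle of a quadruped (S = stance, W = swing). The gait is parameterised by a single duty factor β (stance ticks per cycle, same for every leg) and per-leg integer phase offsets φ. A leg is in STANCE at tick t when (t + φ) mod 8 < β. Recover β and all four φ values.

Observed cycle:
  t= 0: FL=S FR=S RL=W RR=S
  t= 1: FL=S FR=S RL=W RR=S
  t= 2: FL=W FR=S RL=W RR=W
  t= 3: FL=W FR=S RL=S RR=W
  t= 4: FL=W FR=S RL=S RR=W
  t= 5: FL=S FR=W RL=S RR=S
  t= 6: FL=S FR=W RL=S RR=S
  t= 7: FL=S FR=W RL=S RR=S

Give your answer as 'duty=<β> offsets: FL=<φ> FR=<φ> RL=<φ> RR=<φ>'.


duty=5 offsets: FL=3 FR=0 RL=5 RR=3

duty β = stance ticks per leg = 5
FL: stance ticks = 5; W→S at t=5 → φ=3
FR: stance ticks = 5; W→S at t=0 → φ=0
RL: stance ticks = 5; W→S at t=3 → φ=5
RR: stance ticks = 5; W→S at t=5 → φ=3


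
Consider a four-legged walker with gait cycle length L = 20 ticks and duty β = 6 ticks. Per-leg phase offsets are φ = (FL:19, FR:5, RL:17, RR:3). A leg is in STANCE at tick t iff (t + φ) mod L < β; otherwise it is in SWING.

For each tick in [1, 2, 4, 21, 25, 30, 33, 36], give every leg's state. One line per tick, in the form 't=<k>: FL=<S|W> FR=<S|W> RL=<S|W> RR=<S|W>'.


t=1: phase=(0,6,18,4) vs β=6 → FL=S FR=W RL=W RR=S
t=2: phase=(1,7,19,5) vs β=6 → FL=S FR=W RL=W RR=S
t=4: phase=(3,9,1,7) vs β=6 → FL=S FR=W RL=S RR=W
t=21: phase=(0,6,18,4) vs β=6 → FL=S FR=W RL=W RR=S
t=25: phase=(4,10,2,8) vs β=6 → FL=S FR=W RL=S RR=W
t=30: phase=(9,15,7,13) vs β=6 → FL=W FR=W RL=W RR=W
t=33: phase=(12,18,10,16) vs β=6 → FL=W FR=W RL=W RR=W
t=36: phase=(15,1,13,19) vs β=6 → FL=W FR=S RL=W RR=W

t=1: FL=S FR=W RL=W RR=S
t=2: FL=S FR=W RL=W RR=S
t=4: FL=S FR=W RL=S RR=W
t=21: FL=S FR=W RL=W RR=S
t=25: FL=S FR=W RL=S RR=W
t=30: FL=W FR=W RL=W RR=W
t=33: FL=W FR=W RL=W RR=W
t=36: FL=W FR=S RL=W RR=W


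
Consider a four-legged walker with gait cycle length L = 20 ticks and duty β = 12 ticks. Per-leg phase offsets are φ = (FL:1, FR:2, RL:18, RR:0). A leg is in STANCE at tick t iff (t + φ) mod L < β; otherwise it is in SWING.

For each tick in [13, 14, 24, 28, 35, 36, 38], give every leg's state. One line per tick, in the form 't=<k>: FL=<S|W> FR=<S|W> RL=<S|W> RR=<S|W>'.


t=13: FL=W FR=W RL=S RR=W
t=14: FL=W FR=W RL=W RR=W
t=24: FL=S FR=S RL=S RR=S
t=28: FL=S FR=S RL=S RR=S
t=35: FL=W FR=W RL=W RR=W
t=36: FL=W FR=W RL=W RR=W
t=38: FL=W FR=S RL=W RR=W

t=13: phase=(14,15,11,13) vs β=12 → FL=W FR=W RL=S RR=W
t=14: phase=(15,16,12,14) vs β=12 → FL=W FR=W RL=W RR=W
t=24: phase=(5,6,2,4) vs β=12 → FL=S FR=S RL=S RR=S
t=28: phase=(9,10,6,8) vs β=12 → FL=S FR=S RL=S RR=S
t=35: phase=(16,17,13,15) vs β=12 → FL=W FR=W RL=W RR=W
t=36: phase=(17,18,14,16) vs β=12 → FL=W FR=W RL=W RR=W
t=38: phase=(19,0,16,18) vs β=12 → FL=W FR=S RL=W RR=W


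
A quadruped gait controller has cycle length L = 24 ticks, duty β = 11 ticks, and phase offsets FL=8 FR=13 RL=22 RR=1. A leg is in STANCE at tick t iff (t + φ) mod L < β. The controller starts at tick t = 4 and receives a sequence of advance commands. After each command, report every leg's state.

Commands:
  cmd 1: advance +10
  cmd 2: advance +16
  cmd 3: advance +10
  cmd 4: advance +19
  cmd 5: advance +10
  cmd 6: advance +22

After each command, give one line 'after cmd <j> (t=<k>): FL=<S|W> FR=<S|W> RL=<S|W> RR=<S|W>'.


after cmd 1 (t=14): FL=W FR=S RL=W RR=W
after cmd 2 (t=30): FL=W FR=W RL=S RR=S
after cmd 3 (t=40): FL=S FR=S RL=W RR=W
after cmd 4 (t=59): FL=W FR=S RL=S RR=W
after cmd 5 (t=69): FL=S FR=S RL=W RR=W
after cmd 6 (t=91): FL=S FR=S RL=W RR=W

start t=4: FL=W FR=W RL=S RR=S
cmd 1: advance +10 → t=14, phase=(22,3,12,15) → FL=W FR=S RL=W RR=W
cmd 2: advance +16 → t=30, phase=(14,19,4,7) → FL=W FR=W RL=S RR=S
cmd 3: advance +10 → t=40, phase=(0,5,14,17) → FL=S FR=S RL=W RR=W
cmd 4: advance +19 → t=59, phase=(19,0,9,12) → FL=W FR=S RL=S RR=W
cmd 5: advance +10 → t=69, phase=(5,10,19,22) → FL=S FR=S RL=W RR=W
cmd 6: advance +22 → t=91, phase=(3,8,17,20) → FL=S FR=S RL=W RR=W


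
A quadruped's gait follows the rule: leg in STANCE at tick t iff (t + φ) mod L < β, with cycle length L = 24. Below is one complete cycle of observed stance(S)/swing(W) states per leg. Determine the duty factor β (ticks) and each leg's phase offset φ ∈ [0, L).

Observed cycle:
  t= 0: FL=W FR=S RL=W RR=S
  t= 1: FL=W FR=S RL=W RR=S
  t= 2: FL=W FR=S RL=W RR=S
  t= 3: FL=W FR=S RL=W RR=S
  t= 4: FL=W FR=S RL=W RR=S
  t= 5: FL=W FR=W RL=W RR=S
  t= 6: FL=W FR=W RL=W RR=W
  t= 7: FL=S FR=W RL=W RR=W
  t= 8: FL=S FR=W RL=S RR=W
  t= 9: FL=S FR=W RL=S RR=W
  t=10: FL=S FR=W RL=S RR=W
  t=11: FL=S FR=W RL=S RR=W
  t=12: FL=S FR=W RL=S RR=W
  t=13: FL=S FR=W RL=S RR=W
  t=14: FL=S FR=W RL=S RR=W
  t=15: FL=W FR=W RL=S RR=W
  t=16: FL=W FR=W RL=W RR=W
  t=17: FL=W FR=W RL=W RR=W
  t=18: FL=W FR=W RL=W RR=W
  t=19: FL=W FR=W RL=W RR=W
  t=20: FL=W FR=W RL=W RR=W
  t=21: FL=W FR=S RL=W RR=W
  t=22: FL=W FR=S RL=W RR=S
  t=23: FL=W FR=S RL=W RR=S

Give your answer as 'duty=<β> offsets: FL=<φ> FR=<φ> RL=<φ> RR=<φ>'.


duty β = stance ticks per leg = 8
FL: stance ticks = 8; W→S at t=7 → φ=17
FR: stance ticks = 8; W→S at t=21 → φ=3
RL: stance ticks = 8; W→S at t=8 → φ=16
RR: stance ticks = 8; W→S at t=22 → φ=2

duty=8 offsets: FL=17 FR=3 RL=16 RR=2


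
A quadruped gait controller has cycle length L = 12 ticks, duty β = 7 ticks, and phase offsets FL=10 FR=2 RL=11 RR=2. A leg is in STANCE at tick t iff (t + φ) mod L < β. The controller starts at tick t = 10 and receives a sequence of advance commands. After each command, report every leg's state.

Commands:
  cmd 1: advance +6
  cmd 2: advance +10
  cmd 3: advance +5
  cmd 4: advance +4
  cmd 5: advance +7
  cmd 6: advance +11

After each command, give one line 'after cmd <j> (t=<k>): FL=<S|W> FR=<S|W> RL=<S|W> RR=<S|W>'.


after cmd 1 (t=16): FL=S FR=S RL=S RR=S
after cmd 2 (t=26): FL=S FR=S RL=S RR=S
after cmd 3 (t=31): FL=S FR=W RL=S RR=W
after cmd 4 (t=35): FL=W FR=S RL=W RR=S
after cmd 5 (t=42): FL=S FR=W RL=S RR=W
after cmd 6 (t=53): FL=S FR=W RL=S RR=W

start t=10: FL=W FR=S RL=W RR=S
cmd 1: advance +6 → t=16, phase=(2,6,3,6) → FL=S FR=S RL=S RR=S
cmd 2: advance +10 → t=26, phase=(0,4,1,4) → FL=S FR=S RL=S RR=S
cmd 3: advance +5 → t=31, phase=(5,9,6,9) → FL=S FR=W RL=S RR=W
cmd 4: advance +4 → t=35, phase=(9,1,10,1) → FL=W FR=S RL=W RR=S
cmd 5: advance +7 → t=42, phase=(4,8,5,8) → FL=S FR=W RL=S RR=W
cmd 6: advance +11 → t=53, phase=(3,7,4,7) → FL=S FR=W RL=S RR=W


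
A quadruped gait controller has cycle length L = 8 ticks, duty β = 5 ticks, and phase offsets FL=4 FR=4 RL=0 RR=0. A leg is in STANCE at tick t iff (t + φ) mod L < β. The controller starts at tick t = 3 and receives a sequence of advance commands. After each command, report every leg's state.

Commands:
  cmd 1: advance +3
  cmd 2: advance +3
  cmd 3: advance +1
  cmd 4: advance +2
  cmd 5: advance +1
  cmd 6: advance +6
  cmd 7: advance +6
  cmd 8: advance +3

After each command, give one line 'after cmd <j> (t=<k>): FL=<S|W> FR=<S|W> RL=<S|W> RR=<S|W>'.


after cmd 1 (t=6): FL=S FR=S RL=W RR=W
after cmd 2 (t=9): FL=W FR=W RL=S RR=S
after cmd 3 (t=10): FL=W FR=W RL=S RR=S
after cmd 4 (t=12): FL=S FR=S RL=S RR=S
after cmd 5 (t=13): FL=S FR=S RL=W RR=W
after cmd 6 (t=19): FL=W FR=W RL=S RR=S
after cmd 7 (t=25): FL=W FR=W RL=S RR=S
after cmd 8 (t=28): FL=S FR=S RL=S RR=S

start t=3: FL=W FR=W RL=S RR=S
cmd 1: advance +3 → t=6, phase=(2,2,6,6) → FL=S FR=S RL=W RR=W
cmd 2: advance +3 → t=9, phase=(5,5,1,1) → FL=W FR=W RL=S RR=S
cmd 3: advance +1 → t=10, phase=(6,6,2,2) → FL=W FR=W RL=S RR=S
cmd 4: advance +2 → t=12, phase=(0,0,4,4) → FL=S FR=S RL=S RR=S
cmd 5: advance +1 → t=13, phase=(1,1,5,5) → FL=S FR=S RL=W RR=W
cmd 6: advance +6 → t=19, phase=(7,7,3,3) → FL=W FR=W RL=S RR=S
cmd 7: advance +6 → t=25, phase=(5,5,1,1) → FL=W FR=W RL=S RR=S
cmd 8: advance +3 → t=28, phase=(0,0,4,4) → FL=S FR=S RL=S RR=S


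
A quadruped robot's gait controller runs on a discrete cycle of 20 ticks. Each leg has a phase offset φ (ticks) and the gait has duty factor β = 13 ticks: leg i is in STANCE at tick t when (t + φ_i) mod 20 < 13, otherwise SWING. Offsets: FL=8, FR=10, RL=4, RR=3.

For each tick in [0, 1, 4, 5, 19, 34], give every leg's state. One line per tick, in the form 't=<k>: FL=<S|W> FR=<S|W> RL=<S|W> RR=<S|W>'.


t=0: FL=S FR=S RL=S RR=S
t=1: FL=S FR=S RL=S RR=S
t=4: FL=S FR=W RL=S RR=S
t=5: FL=W FR=W RL=S RR=S
t=19: FL=S FR=S RL=S RR=S
t=34: FL=S FR=S RL=W RR=W

t=0: phase=(8,10,4,3) vs β=13 → FL=S FR=S RL=S RR=S
t=1: phase=(9,11,5,4) vs β=13 → FL=S FR=S RL=S RR=S
t=4: phase=(12,14,8,7) vs β=13 → FL=S FR=W RL=S RR=S
t=5: phase=(13,15,9,8) vs β=13 → FL=W FR=W RL=S RR=S
t=19: phase=(7,9,3,2) vs β=13 → FL=S FR=S RL=S RR=S
t=34: phase=(2,4,18,17) vs β=13 → FL=S FR=S RL=W RR=W


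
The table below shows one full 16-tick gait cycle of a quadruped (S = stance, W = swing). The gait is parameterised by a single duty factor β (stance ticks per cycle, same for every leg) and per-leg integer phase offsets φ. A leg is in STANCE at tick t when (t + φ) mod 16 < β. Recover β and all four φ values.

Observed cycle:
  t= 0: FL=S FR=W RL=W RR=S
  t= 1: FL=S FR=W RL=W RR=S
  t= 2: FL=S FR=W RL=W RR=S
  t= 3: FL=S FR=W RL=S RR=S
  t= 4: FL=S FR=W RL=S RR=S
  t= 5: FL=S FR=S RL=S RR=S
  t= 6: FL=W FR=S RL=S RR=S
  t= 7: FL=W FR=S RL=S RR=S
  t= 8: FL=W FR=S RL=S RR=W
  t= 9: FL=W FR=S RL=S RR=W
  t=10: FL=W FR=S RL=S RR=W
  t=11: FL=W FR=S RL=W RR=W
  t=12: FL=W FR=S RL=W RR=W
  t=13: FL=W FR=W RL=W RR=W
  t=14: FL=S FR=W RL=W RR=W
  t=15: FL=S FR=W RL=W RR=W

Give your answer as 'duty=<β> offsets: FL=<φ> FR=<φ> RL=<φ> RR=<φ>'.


duty=8 offsets: FL=2 FR=11 RL=13 RR=0

duty β = stance ticks per leg = 8
FL: stance ticks = 8; W→S at t=14 → φ=2
FR: stance ticks = 8; W→S at t=5 → φ=11
RL: stance ticks = 8; W→S at t=3 → φ=13
RR: stance ticks = 8; W→S at t=0 → φ=0


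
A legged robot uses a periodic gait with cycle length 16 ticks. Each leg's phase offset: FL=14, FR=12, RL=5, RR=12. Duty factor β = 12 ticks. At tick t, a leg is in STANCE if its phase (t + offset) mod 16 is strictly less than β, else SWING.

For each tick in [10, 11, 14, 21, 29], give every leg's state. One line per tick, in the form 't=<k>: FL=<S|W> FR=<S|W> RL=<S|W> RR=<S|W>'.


t=10: phase=(8,6,15,6) vs β=12 → FL=S FR=S RL=W RR=S
t=11: phase=(9,7,0,7) vs β=12 → FL=S FR=S RL=S RR=S
t=14: phase=(12,10,3,10) vs β=12 → FL=W FR=S RL=S RR=S
t=21: phase=(3,1,10,1) vs β=12 → FL=S FR=S RL=S RR=S
t=29: phase=(11,9,2,9) vs β=12 → FL=S FR=S RL=S RR=S

t=10: FL=S FR=S RL=W RR=S
t=11: FL=S FR=S RL=S RR=S
t=14: FL=W FR=S RL=S RR=S
t=21: FL=S FR=S RL=S RR=S
t=29: FL=S FR=S RL=S RR=S


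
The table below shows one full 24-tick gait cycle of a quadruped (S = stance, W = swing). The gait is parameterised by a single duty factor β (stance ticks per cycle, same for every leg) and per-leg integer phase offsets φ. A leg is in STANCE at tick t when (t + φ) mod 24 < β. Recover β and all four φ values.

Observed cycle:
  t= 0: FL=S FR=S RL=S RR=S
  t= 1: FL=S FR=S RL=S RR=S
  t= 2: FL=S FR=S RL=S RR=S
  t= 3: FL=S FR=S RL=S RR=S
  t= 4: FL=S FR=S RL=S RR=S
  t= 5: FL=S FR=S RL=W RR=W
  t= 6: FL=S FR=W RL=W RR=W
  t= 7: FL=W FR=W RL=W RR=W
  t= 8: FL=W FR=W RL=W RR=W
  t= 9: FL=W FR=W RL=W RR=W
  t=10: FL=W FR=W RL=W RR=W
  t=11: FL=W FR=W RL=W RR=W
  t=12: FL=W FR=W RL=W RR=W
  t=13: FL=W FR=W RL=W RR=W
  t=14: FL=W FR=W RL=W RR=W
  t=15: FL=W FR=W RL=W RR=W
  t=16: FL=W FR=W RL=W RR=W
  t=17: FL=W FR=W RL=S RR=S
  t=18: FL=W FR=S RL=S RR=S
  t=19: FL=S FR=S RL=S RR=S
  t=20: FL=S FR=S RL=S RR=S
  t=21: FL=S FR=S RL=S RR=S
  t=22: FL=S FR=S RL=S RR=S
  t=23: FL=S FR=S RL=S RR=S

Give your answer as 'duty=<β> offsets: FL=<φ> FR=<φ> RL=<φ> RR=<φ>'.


duty=12 offsets: FL=5 FR=6 RL=7 RR=7

duty β = stance ticks per leg = 12
FL: stance ticks = 12; W→S at t=19 → φ=5
FR: stance ticks = 12; W→S at t=18 → φ=6
RL: stance ticks = 12; W→S at t=17 → φ=7
RR: stance ticks = 12; W→S at t=17 → φ=7


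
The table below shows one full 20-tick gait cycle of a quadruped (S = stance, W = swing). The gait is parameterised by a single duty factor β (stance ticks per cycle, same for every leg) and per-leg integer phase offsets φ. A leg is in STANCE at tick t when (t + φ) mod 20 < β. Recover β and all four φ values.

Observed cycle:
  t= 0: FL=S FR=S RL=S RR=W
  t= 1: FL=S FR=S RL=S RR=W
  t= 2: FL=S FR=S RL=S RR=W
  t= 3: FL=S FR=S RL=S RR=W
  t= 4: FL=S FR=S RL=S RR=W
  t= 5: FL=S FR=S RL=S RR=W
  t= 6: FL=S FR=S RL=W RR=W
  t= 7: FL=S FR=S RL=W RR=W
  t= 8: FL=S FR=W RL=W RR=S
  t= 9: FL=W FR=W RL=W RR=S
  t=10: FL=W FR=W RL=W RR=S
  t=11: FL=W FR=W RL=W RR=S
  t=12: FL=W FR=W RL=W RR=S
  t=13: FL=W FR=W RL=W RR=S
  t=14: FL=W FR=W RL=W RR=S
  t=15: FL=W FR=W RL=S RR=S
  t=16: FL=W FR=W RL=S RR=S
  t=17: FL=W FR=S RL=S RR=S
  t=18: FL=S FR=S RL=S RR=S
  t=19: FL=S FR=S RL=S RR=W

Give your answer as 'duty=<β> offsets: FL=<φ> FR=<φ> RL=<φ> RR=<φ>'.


duty β = stance ticks per leg = 11
FL: stance ticks = 11; W→S at t=18 → φ=2
FR: stance ticks = 11; W→S at t=17 → φ=3
RL: stance ticks = 11; W→S at t=15 → φ=5
RR: stance ticks = 11; W→S at t=8 → φ=12

duty=11 offsets: FL=2 FR=3 RL=5 RR=12


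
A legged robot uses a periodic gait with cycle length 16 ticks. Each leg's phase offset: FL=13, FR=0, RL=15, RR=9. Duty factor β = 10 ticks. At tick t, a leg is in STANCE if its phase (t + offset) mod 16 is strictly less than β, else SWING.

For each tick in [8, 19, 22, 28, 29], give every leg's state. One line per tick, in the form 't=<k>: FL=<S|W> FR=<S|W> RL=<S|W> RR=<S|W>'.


t=8: FL=S FR=S RL=S RR=S
t=19: FL=S FR=S RL=S RR=W
t=22: FL=S FR=S RL=S RR=W
t=28: FL=S FR=W RL=W RR=S
t=29: FL=W FR=W RL=W RR=S

t=8: phase=(5,8,7,1) vs β=10 → FL=S FR=S RL=S RR=S
t=19: phase=(0,3,2,12) vs β=10 → FL=S FR=S RL=S RR=W
t=22: phase=(3,6,5,15) vs β=10 → FL=S FR=S RL=S RR=W
t=28: phase=(9,12,11,5) vs β=10 → FL=S FR=W RL=W RR=S
t=29: phase=(10,13,12,6) vs β=10 → FL=W FR=W RL=W RR=S


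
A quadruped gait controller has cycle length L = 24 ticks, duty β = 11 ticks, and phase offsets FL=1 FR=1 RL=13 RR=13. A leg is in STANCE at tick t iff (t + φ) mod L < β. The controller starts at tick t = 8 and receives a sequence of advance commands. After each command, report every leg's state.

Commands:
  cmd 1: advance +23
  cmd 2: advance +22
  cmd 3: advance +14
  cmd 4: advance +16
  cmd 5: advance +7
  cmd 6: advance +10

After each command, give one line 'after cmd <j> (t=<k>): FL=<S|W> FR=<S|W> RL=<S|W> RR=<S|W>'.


after cmd 1 (t=31): FL=S FR=S RL=W RR=W
after cmd 2 (t=53): FL=S FR=S RL=W RR=W
after cmd 3 (t=67): FL=W FR=W RL=S RR=S
after cmd 4 (t=83): FL=W FR=W RL=S RR=S
after cmd 5 (t=90): FL=W FR=W RL=S RR=S
after cmd 6 (t=100): FL=S FR=S RL=W RR=W

start t=8: FL=S FR=S RL=W RR=W
cmd 1: advance +23 → t=31, phase=(8,8,20,20) → FL=S FR=S RL=W RR=W
cmd 2: advance +22 → t=53, phase=(6,6,18,18) → FL=S FR=S RL=W RR=W
cmd 3: advance +14 → t=67, phase=(20,20,8,8) → FL=W FR=W RL=S RR=S
cmd 4: advance +16 → t=83, phase=(12,12,0,0) → FL=W FR=W RL=S RR=S
cmd 5: advance +7 → t=90, phase=(19,19,7,7) → FL=W FR=W RL=S RR=S
cmd 6: advance +10 → t=100, phase=(5,5,17,17) → FL=S FR=S RL=W RR=W


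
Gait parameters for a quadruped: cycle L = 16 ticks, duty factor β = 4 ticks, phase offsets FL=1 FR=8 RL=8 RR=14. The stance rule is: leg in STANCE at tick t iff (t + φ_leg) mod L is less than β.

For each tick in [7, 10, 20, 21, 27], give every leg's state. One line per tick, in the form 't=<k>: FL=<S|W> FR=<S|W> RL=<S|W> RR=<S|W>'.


t=7: phase=(8,15,15,5) vs β=4 → FL=W FR=W RL=W RR=W
t=10: phase=(11,2,2,8) vs β=4 → FL=W FR=S RL=S RR=W
t=20: phase=(5,12,12,2) vs β=4 → FL=W FR=W RL=W RR=S
t=21: phase=(6,13,13,3) vs β=4 → FL=W FR=W RL=W RR=S
t=27: phase=(12,3,3,9) vs β=4 → FL=W FR=S RL=S RR=W

t=7: FL=W FR=W RL=W RR=W
t=10: FL=W FR=S RL=S RR=W
t=20: FL=W FR=W RL=W RR=S
t=21: FL=W FR=W RL=W RR=S
t=27: FL=W FR=S RL=S RR=W


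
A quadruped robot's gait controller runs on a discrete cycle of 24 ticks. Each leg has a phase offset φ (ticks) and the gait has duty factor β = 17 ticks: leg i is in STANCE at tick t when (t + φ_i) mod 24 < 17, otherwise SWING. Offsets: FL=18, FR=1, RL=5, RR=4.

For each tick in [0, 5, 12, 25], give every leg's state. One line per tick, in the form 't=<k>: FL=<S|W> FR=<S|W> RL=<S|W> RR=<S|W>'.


t=0: FL=W FR=S RL=S RR=S
t=5: FL=W FR=S RL=S RR=S
t=12: FL=S FR=S RL=W RR=S
t=25: FL=W FR=S RL=S RR=S

t=0: phase=(18,1,5,4) vs β=17 → FL=W FR=S RL=S RR=S
t=5: phase=(23,6,10,9) vs β=17 → FL=W FR=S RL=S RR=S
t=12: phase=(6,13,17,16) vs β=17 → FL=S FR=S RL=W RR=S
t=25: phase=(19,2,6,5) vs β=17 → FL=W FR=S RL=S RR=S


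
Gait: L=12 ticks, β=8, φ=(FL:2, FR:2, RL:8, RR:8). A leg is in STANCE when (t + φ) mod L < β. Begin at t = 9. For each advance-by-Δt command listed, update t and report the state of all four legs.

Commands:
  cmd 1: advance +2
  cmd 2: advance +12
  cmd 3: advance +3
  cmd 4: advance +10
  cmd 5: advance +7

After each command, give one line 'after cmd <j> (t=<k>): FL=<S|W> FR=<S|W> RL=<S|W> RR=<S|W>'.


start t=9: FL=W FR=W RL=S RR=S
cmd 1: advance +2 → t=11, phase=(1,1,7,7) → FL=S FR=S RL=S RR=S
cmd 2: advance +12 → t=23, phase=(1,1,7,7) → FL=S FR=S RL=S RR=S
cmd 3: advance +3 → t=26, phase=(4,4,10,10) → FL=S FR=S RL=W RR=W
cmd 4: advance +10 → t=36, phase=(2,2,8,8) → FL=S FR=S RL=W RR=W
cmd 5: advance +7 → t=43, phase=(9,9,3,3) → FL=W FR=W RL=S RR=S

after cmd 1 (t=11): FL=S FR=S RL=S RR=S
after cmd 2 (t=23): FL=S FR=S RL=S RR=S
after cmd 3 (t=26): FL=S FR=S RL=W RR=W
after cmd 4 (t=36): FL=S FR=S RL=W RR=W
after cmd 5 (t=43): FL=W FR=W RL=S RR=S


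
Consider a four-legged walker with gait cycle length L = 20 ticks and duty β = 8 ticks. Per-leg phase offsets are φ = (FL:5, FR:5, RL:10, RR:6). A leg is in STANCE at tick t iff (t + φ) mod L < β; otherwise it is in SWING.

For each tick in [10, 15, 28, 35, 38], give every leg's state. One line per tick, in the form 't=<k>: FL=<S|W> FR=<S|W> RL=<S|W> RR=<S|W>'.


t=10: phase=(15,15,0,16) vs β=8 → FL=W FR=W RL=S RR=W
t=15: phase=(0,0,5,1) vs β=8 → FL=S FR=S RL=S RR=S
t=28: phase=(13,13,18,14) vs β=8 → FL=W FR=W RL=W RR=W
t=35: phase=(0,0,5,1) vs β=8 → FL=S FR=S RL=S RR=S
t=38: phase=(3,3,8,4) vs β=8 → FL=S FR=S RL=W RR=S

t=10: FL=W FR=W RL=S RR=W
t=15: FL=S FR=S RL=S RR=S
t=28: FL=W FR=W RL=W RR=W
t=35: FL=S FR=S RL=S RR=S
t=38: FL=S FR=S RL=W RR=S


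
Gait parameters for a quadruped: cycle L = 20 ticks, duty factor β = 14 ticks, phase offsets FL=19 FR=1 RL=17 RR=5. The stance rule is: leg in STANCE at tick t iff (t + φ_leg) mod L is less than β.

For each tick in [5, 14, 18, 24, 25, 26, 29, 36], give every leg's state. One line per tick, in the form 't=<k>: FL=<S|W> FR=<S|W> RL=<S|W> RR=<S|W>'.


t=5: phase=(4,6,2,10) vs β=14 → FL=S FR=S RL=S RR=S
t=14: phase=(13,15,11,19) vs β=14 → FL=S FR=W RL=S RR=W
t=18: phase=(17,19,15,3) vs β=14 → FL=W FR=W RL=W RR=S
t=24: phase=(3,5,1,9) vs β=14 → FL=S FR=S RL=S RR=S
t=25: phase=(4,6,2,10) vs β=14 → FL=S FR=S RL=S RR=S
t=26: phase=(5,7,3,11) vs β=14 → FL=S FR=S RL=S RR=S
t=29: phase=(8,10,6,14) vs β=14 → FL=S FR=S RL=S RR=W
t=36: phase=(15,17,13,1) vs β=14 → FL=W FR=W RL=S RR=S

t=5: FL=S FR=S RL=S RR=S
t=14: FL=S FR=W RL=S RR=W
t=18: FL=W FR=W RL=W RR=S
t=24: FL=S FR=S RL=S RR=S
t=25: FL=S FR=S RL=S RR=S
t=26: FL=S FR=S RL=S RR=S
t=29: FL=S FR=S RL=S RR=W
t=36: FL=W FR=W RL=S RR=S


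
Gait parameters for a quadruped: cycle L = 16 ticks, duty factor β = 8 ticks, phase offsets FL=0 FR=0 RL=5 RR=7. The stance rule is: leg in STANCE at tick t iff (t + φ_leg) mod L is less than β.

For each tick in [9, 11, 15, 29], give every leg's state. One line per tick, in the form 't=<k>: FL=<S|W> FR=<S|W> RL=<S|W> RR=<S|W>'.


t=9: phase=(9,9,14,0) vs β=8 → FL=W FR=W RL=W RR=S
t=11: phase=(11,11,0,2) vs β=8 → FL=W FR=W RL=S RR=S
t=15: phase=(15,15,4,6) vs β=8 → FL=W FR=W RL=S RR=S
t=29: phase=(13,13,2,4) vs β=8 → FL=W FR=W RL=S RR=S

t=9: FL=W FR=W RL=W RR=S
t=11: FL=W FR=W RL=S RR=S
t=15: FL=W FR=W RL=S RR=S
t=29: FL=W FR=W RL=S RR=S


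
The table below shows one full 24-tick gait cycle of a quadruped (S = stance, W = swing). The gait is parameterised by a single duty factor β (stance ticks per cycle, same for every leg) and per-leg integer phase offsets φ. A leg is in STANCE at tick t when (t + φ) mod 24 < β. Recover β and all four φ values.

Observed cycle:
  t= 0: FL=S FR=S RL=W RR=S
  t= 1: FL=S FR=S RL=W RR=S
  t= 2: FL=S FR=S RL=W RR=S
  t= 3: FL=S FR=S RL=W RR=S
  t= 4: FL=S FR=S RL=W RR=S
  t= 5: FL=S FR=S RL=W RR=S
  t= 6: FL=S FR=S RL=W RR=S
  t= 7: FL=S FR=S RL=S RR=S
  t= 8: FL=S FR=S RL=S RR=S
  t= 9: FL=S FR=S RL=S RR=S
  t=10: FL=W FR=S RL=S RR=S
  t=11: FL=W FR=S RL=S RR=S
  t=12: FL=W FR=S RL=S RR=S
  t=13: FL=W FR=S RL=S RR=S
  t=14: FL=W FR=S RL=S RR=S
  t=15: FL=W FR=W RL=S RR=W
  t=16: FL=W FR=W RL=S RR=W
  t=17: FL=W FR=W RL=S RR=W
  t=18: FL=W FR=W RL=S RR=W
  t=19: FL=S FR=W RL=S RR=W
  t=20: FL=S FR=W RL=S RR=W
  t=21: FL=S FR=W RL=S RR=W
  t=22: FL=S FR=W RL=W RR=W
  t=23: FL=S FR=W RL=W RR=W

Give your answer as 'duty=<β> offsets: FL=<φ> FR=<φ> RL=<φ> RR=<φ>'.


duty=15 offsets: FL=5 FR=0 RL=17 RR=0

duty β = stance ticks per leg = 15
FL: stance ticks = 15; W→S at t=19 → φ=5
FR: stance ticks = 15; W→S at t=0 → φ=0
RL: stance ticks = 15; W→S at t=7 → φ=17
RR: stance ticks = 15; W→S at t=0 → φ=0


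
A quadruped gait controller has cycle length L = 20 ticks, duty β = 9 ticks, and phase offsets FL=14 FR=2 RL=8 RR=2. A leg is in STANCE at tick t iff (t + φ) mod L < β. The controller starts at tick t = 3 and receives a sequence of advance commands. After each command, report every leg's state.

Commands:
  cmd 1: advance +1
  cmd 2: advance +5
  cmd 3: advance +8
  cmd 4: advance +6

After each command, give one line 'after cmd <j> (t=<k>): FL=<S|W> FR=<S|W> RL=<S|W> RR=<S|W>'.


after cmd 1 (t=4): FL=W FR=S RL=W RR=S
after cmd 2 (t=9): FL=S FR=W RL=W RR=W
after cmd 3 (t=17): FL=W FR=W RL=S RR=W
after cmd 4 (t=23): FL=W FR=S RL=W RR=S

start t=3: FL=W FR=S RL=W RR=S
cmd 1: advance +1 → t=4, phase=(18,6,12,6) → FL=W FR=S RL=W RR=S
cmd 2: advance +5 → t=9, phase=(3,11,17,11) → FL=S FR=W RL=W RR=W
cmd 3: advance +8 → t=17, phase=(11,19,5,19) → FL=W FR=W RL=S RR=W
cmd 4: advance +6 → t=23, phase=(17,5,11,5) → FL=W FR=S RL=W RR=S


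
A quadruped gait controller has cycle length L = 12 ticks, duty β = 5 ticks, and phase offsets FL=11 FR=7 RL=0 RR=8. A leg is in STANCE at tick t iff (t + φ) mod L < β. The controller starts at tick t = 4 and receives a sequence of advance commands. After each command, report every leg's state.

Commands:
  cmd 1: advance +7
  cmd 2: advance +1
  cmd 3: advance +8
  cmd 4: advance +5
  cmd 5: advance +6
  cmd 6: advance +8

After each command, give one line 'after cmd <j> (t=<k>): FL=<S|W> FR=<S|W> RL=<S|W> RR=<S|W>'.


after cmd 1 (t=11): FL=W FR=W RL=W RR=W
after cmd 2 (t=12): FL=W FR=W RL=S RR=W
after cmd 3 (t=20): FL=W FR=S RL=W RR=S
after cmd 4 (t=25): FL=S FR=W RL=S RR=W
after cmd 5 (t=31): FL=W FR=S RL=W RR=S
after cmd 6 (t=39): FL=S FR=W RL=S RR=W

start t=4: FL=S FR=W RL=S RR=S
cmd 1: advance +7 → t=11, phase=(10,6,11,7) → FL=W FR=W RL=W RR=W
cmd 2: advance +1 → t=12, phase=(11,7,0,8) → FL=W FR=W RL=S RR=W
cmd 3: advance +8 → t=20, phase=(7,3,8,4) → FL=W FR=S RL=W RR=S
cmd 4: advance +5 → t=25, phase=(0,8,1,9) → FL=S FR=W RL=S RR=W
cmd 5: advance +6 → t=31, phase=(6,2,7,3) → FL=W FR=S RL=W RR=S
cmd 6: advance +8 → t=39, phase=(2,10,3,11) → FL=S FR=W RL=S RR=W


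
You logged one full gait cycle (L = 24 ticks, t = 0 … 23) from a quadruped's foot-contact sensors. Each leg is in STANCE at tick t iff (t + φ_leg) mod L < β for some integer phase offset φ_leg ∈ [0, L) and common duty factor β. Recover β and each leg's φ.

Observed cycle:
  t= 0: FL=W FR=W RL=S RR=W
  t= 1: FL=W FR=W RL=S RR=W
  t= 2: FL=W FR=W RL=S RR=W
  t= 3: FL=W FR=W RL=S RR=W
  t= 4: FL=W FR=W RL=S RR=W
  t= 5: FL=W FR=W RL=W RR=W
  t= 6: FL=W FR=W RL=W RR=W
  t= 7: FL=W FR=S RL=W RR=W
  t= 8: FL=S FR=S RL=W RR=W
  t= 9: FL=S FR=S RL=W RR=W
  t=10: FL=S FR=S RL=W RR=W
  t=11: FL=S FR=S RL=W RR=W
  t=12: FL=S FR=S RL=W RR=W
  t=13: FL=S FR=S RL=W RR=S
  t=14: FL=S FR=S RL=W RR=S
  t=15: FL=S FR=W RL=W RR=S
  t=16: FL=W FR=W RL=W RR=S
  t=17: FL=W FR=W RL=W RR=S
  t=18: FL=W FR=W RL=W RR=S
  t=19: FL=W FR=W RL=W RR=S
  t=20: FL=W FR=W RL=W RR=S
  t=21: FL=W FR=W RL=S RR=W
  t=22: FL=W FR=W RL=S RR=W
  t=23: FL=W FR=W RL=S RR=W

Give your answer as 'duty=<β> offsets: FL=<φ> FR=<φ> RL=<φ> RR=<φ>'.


duty=8 offsets: FL=16 FR=17 RL=3 RR=11

duty β = stance ticks per leg = 8
FL: stance ticks = 8; W→S at t=8 → φ=16
FR: stance ticks = 8; W→S at t=7 → φ=17
RL: stance ticks = 8; W→S at t=21 → φ=3
RR: stance ticks = 8; W→S at t=13 → φ=11


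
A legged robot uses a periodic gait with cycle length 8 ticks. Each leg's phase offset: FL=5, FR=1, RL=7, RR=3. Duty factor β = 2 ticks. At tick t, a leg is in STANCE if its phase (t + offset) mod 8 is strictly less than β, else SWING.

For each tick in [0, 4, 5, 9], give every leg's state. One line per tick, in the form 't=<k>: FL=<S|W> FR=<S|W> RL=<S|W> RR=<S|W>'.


t=0: FL=W FR=S RL=W RR=W
t=4: FL=S FR=W RL=W RR=W
t=5: FL=W FR=W RL=W RR=S
t=9: FL=W FR=W RL=S RR=W

t=0: phase=(5,1,7,3) vs β=2 → FL=W FR=S RL=W RR=W
t=4: phase=(1,5,3,7) vs β=2 → FL=S FR=W RL=W RR=W
t=5: phase=(2,6,4,0) vs β=2 → FL=W FR=W RL=W RR=S
t=9: phase=(6,2,0,4) vs β=2 → FL=W FR=W RL=S RR=W


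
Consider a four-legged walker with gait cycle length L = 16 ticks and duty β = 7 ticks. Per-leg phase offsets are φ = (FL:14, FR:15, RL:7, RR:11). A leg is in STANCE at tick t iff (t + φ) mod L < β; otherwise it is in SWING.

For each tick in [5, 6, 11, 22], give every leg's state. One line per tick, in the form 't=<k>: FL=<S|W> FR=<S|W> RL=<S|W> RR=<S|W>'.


t=5: phase=(3,4,12,0) vs β=7 → FL=S FR=S RL=W RR=S
t=6: phase=(4,5,13,1) vs β=7 → FL=S FR=S RL=W RR=S
t=11: phase=(9,10,2,6) vs β=7 → FL=W FR=W RL=S RR=S
t=22: phase=(4,5,13,1) vs β=7 → FL=S FR=S RL=W RR=S

t=5: FL=S FR=S RL=W RR=S
t=6: FL=S FR=S RL=W RR=S
t=11: FL=W FR=W RL=S RR=S
t=22: FL=S FR=S RL=W RR=S


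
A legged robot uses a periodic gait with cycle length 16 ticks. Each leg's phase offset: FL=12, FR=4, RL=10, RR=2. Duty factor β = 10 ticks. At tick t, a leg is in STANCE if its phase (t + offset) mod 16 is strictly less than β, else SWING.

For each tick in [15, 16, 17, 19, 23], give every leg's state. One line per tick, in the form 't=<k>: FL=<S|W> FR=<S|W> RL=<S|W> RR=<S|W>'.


t=15: phase=(11,3,9,1) vs β=10 → FL=W FR=S RL=S RR=S
t=16: phase=(12,4,10,2) vs β=10 → FL=W FR=S RL=W RR=S
t=17: phase=(13,5,11,3) vs β=10 → FL=W FR=S RL=W RR=S
t=19: phase=(15,7,13,5) vs β=10 → FL=W FR=S RL=W RR=S
t=23: phase=(3,11,1,9) vs β=10 → FL=S FR=W RL=S RR=S

t=15: FL=W FR=S RL=S RR=S
t=16: FL=W FR=S RL=W RR=S
t=17: FL=W FR=S RL=W RR=S
t=19: FL=W FR=S RL=W RR=S
t=23: FL=S FR=W RL=S RR=S


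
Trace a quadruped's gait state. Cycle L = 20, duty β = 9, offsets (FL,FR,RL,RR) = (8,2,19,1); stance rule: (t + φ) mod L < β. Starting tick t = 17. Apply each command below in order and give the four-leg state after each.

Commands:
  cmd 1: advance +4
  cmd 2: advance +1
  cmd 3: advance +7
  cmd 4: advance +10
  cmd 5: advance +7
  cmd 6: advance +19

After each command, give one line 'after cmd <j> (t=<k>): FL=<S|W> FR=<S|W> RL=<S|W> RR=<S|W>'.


start t=17: FL=S FR=W RL=W RR=W
cmd 1: advance +4 → t=21, phase=(9,3,0,2) → FL=W FR=S RL=S RR=S
cmd 2: advance +1 → t=22, phase=(10,4,1,3) → FL=W FR=S RL=S RR=S
cmd 3: advance +7 → t=29, phase=(17,11,8,10) → FL=W FR=W RL=S RR=W
cmd 4: advance +10 → t=39, phase=(7,1,18,0) → FL=S FR=S RL=W RR=S
cmd 5: advance +7 → t=46, phase=(14,8,5,7) → FL=W FR=S RL=S RR=S
cmd 6: advance +19 → t=65, phase=(13,7,4,6) → FL=W FR=S RL=S RR=S

after cmd 1 (t=21): FL=W FR=S RL=S RR=S
after cmd 2 (t=22): FL=W FR=S RL=S RR=S
after cmd 3 (t=29): FL=W FR=W RL=S RR=W
after cmd 4 (t=39): FL=S FR=S RL=W RR=S
after cmd 5 (t=46): FL=W FR=S RL=S RR=S
after cmd 6 (t=65): FL=W FR=S RL=S RR=S


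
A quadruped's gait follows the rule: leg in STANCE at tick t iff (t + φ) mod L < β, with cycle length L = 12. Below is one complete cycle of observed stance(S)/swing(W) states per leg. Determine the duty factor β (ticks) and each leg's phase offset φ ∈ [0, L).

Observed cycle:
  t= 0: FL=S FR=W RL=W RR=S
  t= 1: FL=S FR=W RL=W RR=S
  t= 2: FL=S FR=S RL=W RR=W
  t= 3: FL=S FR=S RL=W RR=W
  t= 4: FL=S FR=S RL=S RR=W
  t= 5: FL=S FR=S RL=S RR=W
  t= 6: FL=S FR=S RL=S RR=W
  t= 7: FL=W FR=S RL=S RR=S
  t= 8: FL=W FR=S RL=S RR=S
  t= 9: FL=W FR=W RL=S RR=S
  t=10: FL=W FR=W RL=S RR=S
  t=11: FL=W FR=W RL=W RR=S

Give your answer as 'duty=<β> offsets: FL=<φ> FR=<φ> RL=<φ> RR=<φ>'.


duty=7 offsets: FL=0 FR=10 RL=8 RR=5

duty β = stance ticks per leg = 7
FL: stance ticks = 7; W→S at t=0 → φ=0
FR: stance ticks = 7; W→S at t=2 → φ=10
RL: stance ticks = 7; W→S at t=4 → φ=8
RR: stance ticks = 7; W→S at t=7 → φ=5


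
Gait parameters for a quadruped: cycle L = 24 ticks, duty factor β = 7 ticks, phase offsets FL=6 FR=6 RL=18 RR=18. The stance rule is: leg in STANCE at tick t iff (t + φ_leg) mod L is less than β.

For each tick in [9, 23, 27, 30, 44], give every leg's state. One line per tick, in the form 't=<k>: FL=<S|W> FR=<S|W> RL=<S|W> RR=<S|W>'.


t=9: phase=(15,15,3,3) vs β=7 → FL=W FR=W RL=S RR=S
t=23: phase=(5,5,17,17) vs β=7 → FL=S FR=S RL=W RR=W
t=27: phase=(9,9,21,21) vs β=7 → FL=W FR=W RL=W RR=W
t=30: phase=(12,12,0,0) vs β=7 → FL=W FR=W RL=S RR=S
t=44: phase=(2,2,14,14) vs β=7 → FL=S FR=S RL=W RR=W

t=9: FL=W FR=W RL=S RR=S
t=23: FL=S FR=S RL=W RR=W
t=27: FL=W FR=W RL=W RR=W
t=30: FL=W FR=W RL=S RR=S
t=44: FL=S FR=S RL=W RR=W


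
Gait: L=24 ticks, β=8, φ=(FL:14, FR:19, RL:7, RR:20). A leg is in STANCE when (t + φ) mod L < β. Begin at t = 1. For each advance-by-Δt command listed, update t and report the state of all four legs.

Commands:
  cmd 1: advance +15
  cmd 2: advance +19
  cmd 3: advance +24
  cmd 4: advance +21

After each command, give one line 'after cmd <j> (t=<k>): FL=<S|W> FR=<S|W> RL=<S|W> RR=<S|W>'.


start t=1: FL=W FR=W RL=W RR=W
cmd 1: advance +15 → t=16, phase=(6,11,23,12) → FL=S FR=W RL=W RR=W
cmd 2: advance +19 → t=35, phase=(1,6,18,7) → FL=S FR=S RL=W RR=S
cmd 3: advance +24 → t=59, phase=(1,6,18,7) → FL=S FR=S RL=W RR=S
cmd 4: advance +21 → t=80, phase=(22,3,15,4) → FL=W FR=S RL=W RR=S

after cmd 1 (t=16): FL=S FR=W RL=W RR=W
after cmd 2 (t=35): FL=S FR=S RL=W RR=S
after cmd 3 (t=59): FL=S FR=S RL=W RR=S
after cmd 4 (t=80): FL=W FR=S RL=W RR=S


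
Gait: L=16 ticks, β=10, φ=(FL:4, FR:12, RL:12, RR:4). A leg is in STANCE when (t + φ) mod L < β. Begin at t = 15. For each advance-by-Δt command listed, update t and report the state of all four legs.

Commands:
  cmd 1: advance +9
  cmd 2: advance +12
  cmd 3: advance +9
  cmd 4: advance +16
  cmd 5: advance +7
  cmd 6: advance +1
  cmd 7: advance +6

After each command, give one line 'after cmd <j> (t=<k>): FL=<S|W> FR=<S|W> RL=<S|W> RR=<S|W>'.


after cmd 1 (t=24): FL=W FR=S RL=S RR=W
after cmd 2 (t=36): FL=S FR=S RL=S RR=S
after cmd 3 (t=45): FL=S FR=S RL=S RR=S
after cmd 4 (t=61): FL=S FR=S RL=S RR=S
after cmd 5 (t=68): FL=S FR=S RL=S RR=S
after cmd 6 (t=69): FL=S FR=S RL=S RR=S
after cmd 7 (t=75): FL=W FR=S RL=S RR=W

start t=15: FL=S FR=W RL=W RR=S
cmd 1: advance +9 → t=24, phase=(12,4,4,12) → FL=W FR=S RL=S RR=W
cmd 2: advance +12 → t=36, phase=(8,0,0,8) → FL=S FR=S RL=S RR=S
cmd 3: advance +9 → t=45, phase=(1,9,9,1) → FL=S FR=S RL=S RR=S
cmd 4: advance +16 → t=61, phase=(1,9,9,1) → FL=S FR=S RL=S RR=S
cmd 5: advance +7 → t=68, phase=(8,0,0,8) → FL=S FR=S RL=S RR=S
cmd 6: advance +1 → t=69, phase=(9,1,1,9) → FL=S FR=S RL=S RR=S
cmd 7: advance +6 → t=75, phase=(15,7,7,15) → FL=W FR=S RL=S RR=W


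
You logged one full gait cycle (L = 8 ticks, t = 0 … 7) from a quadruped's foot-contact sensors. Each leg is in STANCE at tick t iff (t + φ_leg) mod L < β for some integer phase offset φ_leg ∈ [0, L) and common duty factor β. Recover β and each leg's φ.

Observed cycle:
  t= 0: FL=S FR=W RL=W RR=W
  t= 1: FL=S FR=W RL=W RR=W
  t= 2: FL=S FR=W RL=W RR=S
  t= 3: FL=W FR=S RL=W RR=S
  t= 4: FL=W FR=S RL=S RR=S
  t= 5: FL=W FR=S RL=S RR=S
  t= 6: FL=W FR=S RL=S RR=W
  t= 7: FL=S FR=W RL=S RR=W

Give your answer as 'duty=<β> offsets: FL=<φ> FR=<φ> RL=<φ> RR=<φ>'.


duty=4 offsets: FL=1 FR=5 RL=4 RR=6

duty β = stance ticks per leg = 4
FL: stance ticks = 4; W→S at t=7 → φ=1
FR: stance ticks = 4; W→S at t=3 → φ=5
RL: stance ticks = 4; W→S at t=4 → φ=4
RR: stance ticks = 4; W→S at t=2 → φ=6


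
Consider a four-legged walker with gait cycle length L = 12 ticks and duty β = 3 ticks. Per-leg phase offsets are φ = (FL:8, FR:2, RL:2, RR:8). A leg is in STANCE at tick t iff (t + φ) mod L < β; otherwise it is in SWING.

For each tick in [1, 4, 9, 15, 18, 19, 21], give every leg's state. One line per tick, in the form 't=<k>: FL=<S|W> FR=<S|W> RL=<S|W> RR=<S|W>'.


t=1: FL=W FR=W RL=W RR=W
t=4: FL=S FR=W RL=W RR=S
t=9: FL=W FR=W RL=W RR=W
t=15: FL=W FR=W RL=W RR=W
t=18: FL=S FR=W RL=W RR=S
t=19: FL=W FR=W RL=W RR=W
t=21: FL=W FR=W RL=W RR=W

t=1: phase=(9,3,3,9) vs β=3 → FL=W FR=W RL=W RR=W
t=4: phase=(0,6,6,0) vs β=3 → FL=S FR=W RL=W RR=S
t=9: phase=(5,11,11,5) vs β=3 → FL=W FR=W RL=W RR=W
t=15: phase=(11,5,5,11) vs β=3 → FL=W FR=W RL=W RR=W
t=18: phase=(2,8,8,2) vs β=3 → FL=S FR=W RL=W RR=S
t=19: phase=(3,9,9,3) vs β=3 → FL=W FR=W RL=W RR=W
t=21: phase=(5,11,11,5) vs β=3 → FL=W FR=W RL=W RR=W


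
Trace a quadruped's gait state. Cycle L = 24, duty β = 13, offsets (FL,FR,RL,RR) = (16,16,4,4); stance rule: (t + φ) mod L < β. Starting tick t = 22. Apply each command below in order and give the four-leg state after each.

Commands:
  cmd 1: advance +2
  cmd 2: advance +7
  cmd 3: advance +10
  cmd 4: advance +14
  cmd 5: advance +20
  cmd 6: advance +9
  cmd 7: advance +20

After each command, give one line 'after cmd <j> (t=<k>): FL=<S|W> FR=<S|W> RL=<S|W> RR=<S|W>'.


start t=22: FL=W FR=W RL=S RR=S
cmd 1: advance +2 → t=24, phase=(16,16,4,4) → FL=W FR=W RL=S RR=S
cmd 2: advance +7 → t=31, phase=(23,23,11,11) → FL=W FR=W RL=S RR=S
cmd 3: advance +10 → t=41, phase=(9,9,21,21) → FL=S FR=S RL=W RR=W
cmd 4: advance +14 → t=55, phase=(23,23,11,11) → FL=W FR=W RL=S RR=S
cmd 5: advance +20 → t=75, phase=(19,19,7,7) → FL=W FR=W RL=S RR=S
cmd 6: advance +9 → t=84, phase=(4,4,16,16) → FL=S FR=S RL=W RR=W
cmd 7: advance +20 → t=104, phase=(0,0,12,12) → FL=S FR=S RL=S RR=S

after cmd 1 (t=24): FL=W FR=W RL=S RR=S
after cmd 2 (t=31): FL=W FR=W RL=S RR=S
after cmd 3 (t=41): FL=S FR=S RL=W RR=W
after cmd 4 (t=55): FL=W FR=W RL=S RR=S
after cmd 5 (t=75): FL=W FR=W RL=S RR=S
after cmd 6 (t=84): FL=S FR=S RL=W RR=W
after cmd 7 (t=104): FL=S FR=S RL=S RR=S


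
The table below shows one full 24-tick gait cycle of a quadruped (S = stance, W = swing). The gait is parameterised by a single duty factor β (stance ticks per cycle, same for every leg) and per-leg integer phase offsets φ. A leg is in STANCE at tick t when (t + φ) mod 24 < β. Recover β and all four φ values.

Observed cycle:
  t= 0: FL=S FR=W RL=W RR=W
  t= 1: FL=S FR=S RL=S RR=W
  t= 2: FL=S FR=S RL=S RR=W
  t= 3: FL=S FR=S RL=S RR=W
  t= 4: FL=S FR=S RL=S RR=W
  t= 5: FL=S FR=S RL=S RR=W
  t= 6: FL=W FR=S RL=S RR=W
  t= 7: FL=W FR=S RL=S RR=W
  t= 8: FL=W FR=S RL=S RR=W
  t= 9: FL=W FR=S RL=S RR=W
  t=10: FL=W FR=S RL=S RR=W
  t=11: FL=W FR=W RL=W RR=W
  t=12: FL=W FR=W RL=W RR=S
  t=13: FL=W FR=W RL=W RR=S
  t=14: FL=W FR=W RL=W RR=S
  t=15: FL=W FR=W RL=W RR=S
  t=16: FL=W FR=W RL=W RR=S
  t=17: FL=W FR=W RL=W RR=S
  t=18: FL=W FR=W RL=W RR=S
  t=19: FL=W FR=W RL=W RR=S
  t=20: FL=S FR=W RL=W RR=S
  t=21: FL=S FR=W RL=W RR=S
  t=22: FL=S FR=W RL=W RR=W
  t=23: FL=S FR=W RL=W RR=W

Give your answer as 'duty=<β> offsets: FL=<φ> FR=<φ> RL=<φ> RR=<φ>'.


duty=10 offsets: FL=4 FR=23 RL=23 RR=12

duty β = stance ticks per leg = 10
FL: stance ticks = 10; W→S at t=20 → φ=4
FR: stance ticks = 10; W→S at t=1 → φ=23
RL: stance ticks = 10; W→S at t=1 → φ=23
RR: stance ticks = 10; W→S at t=12 → φ=12
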